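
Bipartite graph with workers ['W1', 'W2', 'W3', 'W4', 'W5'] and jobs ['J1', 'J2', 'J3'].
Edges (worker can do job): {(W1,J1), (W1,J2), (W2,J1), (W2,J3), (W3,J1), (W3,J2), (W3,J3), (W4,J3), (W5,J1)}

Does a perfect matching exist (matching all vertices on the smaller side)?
Yes, perfect matching exists (size 3)

Perfect matching: {(W3,J2), (W4,J3), (W5,J1)}
All 3 vertices on the smaller side are matched.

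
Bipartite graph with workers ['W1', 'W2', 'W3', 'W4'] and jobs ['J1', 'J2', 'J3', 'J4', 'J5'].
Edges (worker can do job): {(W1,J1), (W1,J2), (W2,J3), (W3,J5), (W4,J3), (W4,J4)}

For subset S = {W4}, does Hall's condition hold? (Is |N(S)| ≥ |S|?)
Yes: |N(S)| = 2, |S| = 1

Subset S = {W4}
Neighbors N(S) = {J3, J4}

|N(S)| = 2, |S| = 1
Hall's condition: |N(S)| ≥ |S| is satisfied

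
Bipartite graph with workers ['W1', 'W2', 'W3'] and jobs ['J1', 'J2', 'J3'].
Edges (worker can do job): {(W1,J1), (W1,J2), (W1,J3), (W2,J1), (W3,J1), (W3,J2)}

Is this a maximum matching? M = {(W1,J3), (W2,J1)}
No, size 2 is not maximum

Proposed matching has size 2.
Maximum matching size for this graph: 3.

This is NOT maximum - can be improved to size 3.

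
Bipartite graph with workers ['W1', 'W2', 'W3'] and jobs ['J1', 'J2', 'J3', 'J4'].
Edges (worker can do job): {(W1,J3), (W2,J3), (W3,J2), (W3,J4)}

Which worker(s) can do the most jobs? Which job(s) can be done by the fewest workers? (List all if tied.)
Most versatile: W3 (2 jobs); Least covered: J1 (0 workers)

Worker degrees (jobs they can do): W1:1, W2:1, W3:2
Job degrees (workers who can do it): J1:0, J2:1, J3:2, J4:1

Maximum worker degree is 2, achieved by: W3
Minimum job degree is 0, achieved by: J1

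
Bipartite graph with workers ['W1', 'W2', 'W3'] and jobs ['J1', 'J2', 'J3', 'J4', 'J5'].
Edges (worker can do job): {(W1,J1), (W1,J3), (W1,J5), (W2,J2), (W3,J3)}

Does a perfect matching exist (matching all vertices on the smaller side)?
Yes, perfect matching exists (size 3)

Perfect matching: {(W1,J1), (W2,J2), (W3,J3)}
All 3 vertices on the smaller side are matched.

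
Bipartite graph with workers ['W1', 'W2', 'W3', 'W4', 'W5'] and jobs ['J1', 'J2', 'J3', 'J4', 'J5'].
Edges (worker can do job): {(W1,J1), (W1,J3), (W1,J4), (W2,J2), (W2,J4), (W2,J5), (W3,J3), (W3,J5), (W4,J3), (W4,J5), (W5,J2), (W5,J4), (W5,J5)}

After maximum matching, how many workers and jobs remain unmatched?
Unmatched: 0 workers, 0 jobs

Maximum matching size: 5
Workers: 5 total, 5 matched, 0 unmatched
Jobs: 5 total, 5 matched, 0 unmatched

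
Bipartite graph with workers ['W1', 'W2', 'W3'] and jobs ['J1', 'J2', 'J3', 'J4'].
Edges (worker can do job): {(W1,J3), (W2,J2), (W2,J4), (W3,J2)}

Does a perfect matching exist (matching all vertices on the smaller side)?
Yes, perfect matching exists (size 3)

Perfect matching: {(W1,J3), (W2,J4), (W3,J2)}
All 3 vertices on the smaller side are matched.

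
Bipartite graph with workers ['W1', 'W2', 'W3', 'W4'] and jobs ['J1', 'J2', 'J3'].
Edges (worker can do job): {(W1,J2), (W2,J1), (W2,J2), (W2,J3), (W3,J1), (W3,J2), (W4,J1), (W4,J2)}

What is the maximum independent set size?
Maximum independent set = 4

By König's theorem:
- Min vertex cover = Max matching = 3
- Max independent set = Total vertices - Min vertex cover
- Max independent set = 7 - 3 = 4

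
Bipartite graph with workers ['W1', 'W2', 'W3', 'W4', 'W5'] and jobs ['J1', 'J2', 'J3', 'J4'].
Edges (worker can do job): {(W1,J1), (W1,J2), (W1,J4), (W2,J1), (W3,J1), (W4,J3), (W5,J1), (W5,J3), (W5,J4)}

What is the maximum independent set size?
Maximum independent set = 5

By König's theorem:
- Min vertex cover = Max matching = 4
- Max independent set = Total vertices - Min vertex cover
- Max independent set = 9 - 4 = 5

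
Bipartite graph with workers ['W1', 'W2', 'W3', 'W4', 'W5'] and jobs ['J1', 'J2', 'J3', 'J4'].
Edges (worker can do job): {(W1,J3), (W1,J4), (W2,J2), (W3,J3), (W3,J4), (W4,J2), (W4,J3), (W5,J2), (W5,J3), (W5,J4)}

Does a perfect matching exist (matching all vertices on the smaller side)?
No, maximum matching has size 3 < 4

Maximum matching has size 3, need 4 for perfect matching.
Unmatched workers: ['W4', 'W2']
Unmatched jobs: ['J1']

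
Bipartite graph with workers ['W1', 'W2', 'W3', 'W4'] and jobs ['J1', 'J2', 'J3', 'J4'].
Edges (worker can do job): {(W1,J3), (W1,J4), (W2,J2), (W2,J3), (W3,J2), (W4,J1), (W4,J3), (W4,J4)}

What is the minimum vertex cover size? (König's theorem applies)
Minimum vertex cover size = 4

By König's theorem: in bipartite graphs,
min vertex cover = max matching = 4

Maximum matching has size 4, so minimum vertex cover also has size 4.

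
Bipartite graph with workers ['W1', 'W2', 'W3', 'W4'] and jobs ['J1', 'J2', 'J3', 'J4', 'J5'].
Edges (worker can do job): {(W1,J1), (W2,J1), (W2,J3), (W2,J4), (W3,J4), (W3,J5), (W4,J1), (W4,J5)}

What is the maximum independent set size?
Maximum independent set = 5

By König's theorem:
- Min vertex cover = Max matching = 4
- Max independent set = Total vertices - Min vertex cover
- Max independent set = 9 - 4 = 5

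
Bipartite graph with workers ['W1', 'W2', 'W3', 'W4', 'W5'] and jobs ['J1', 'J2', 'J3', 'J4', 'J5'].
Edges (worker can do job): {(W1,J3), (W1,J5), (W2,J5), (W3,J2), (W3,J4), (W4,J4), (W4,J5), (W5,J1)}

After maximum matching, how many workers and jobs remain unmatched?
Unmatched: 0 workers, 0 jobs

Maximum matching size: 5
Workers: 5 total, 5 matched, 0 unmatched
Jobs: 5 total, 5 matched, 0 unmatched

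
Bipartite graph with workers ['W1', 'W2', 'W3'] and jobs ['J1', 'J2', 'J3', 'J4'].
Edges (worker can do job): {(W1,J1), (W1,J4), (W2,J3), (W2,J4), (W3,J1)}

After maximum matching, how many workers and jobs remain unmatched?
Unmatched: 0 workers, 1 jobs

Maximum matching size: 3
Workers: 3 total, 3 matched, 0 unmatched
Jobs: 4 total, 3 matched, 1 unmatched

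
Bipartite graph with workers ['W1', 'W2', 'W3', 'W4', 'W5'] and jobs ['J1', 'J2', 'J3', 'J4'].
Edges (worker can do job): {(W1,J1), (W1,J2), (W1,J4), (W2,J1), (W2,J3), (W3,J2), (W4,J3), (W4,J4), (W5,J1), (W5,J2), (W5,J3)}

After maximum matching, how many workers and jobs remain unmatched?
Unmatched: 1 workers, 0 jobs

Maximum matching size: 4
Workers: 5 total, 4 matched, 1 unmatched
Jobs: 4 total, 4 matched, 0 unmatched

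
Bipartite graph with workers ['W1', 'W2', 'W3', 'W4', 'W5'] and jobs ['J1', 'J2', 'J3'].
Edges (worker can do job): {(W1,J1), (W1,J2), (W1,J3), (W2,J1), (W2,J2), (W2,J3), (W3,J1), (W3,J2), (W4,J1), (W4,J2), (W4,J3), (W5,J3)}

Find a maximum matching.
Matching: {(W3,J1), (W4,J2), (W5,J3)}

Maximum matching (size 3):
  W3 → J1
  W4 → J2
  W5 → J3

Each worker is assigned to at most one job, and each job to at most one worker.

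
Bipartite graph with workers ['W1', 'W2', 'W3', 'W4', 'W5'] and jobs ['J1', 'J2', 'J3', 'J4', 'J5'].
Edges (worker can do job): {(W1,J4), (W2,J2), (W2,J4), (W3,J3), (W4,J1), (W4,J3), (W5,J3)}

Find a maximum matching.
Matching: {(W1,J4), (W2,J2), (W3,J3), (W4,J1)}

Maximum matching (size 4):
  W1 → J4
  W2 → J2
  W3 → J3
  W4 → J1

Each worker is assigned to at most one job, and each job to at most one worker.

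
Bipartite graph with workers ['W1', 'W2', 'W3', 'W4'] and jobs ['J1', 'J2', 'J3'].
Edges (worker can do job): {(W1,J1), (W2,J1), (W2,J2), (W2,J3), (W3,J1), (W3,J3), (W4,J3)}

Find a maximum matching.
Matching: {(W2,J2), (W3,J1), (W4,J3)}

Maximum matching (size 3):
  W2 → J2
  W3 → J1
  W4 → J3

Each worker is assigned to at most one job, and each job to at most one worker.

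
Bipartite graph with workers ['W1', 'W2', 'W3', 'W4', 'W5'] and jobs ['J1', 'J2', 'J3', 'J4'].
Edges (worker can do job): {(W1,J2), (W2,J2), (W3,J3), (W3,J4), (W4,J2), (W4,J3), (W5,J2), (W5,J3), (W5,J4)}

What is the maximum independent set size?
Maximum independent set = 6

By König's theorem:
- Min vertex cover = Max matching = 3
- Max independent set = Total vertices - Min vertex cover
- Max independent set = 9 - 3 = 6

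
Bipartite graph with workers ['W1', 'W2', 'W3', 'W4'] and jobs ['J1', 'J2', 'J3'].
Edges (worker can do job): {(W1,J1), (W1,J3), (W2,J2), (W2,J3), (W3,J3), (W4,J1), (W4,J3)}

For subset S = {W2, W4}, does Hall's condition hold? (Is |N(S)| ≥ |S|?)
Yes: |N(S)| = 3, |S| = 2

Subset S = {W2, W4}
Neighbors N(S) = {J1, J2, J3}

|N(S)| = 3, |S| = 2
Hall's condition: |N(S)| ≥ |S| is satisfied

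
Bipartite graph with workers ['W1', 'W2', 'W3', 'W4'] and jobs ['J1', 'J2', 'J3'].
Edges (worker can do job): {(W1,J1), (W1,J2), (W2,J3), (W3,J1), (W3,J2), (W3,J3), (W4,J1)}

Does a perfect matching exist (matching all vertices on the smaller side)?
Yes, perfect matching exists (size 3)

Perfect matching: {(W2,J3), (W3,J2), (W4,J1)}
All 3 vertices on the smaller side are matched.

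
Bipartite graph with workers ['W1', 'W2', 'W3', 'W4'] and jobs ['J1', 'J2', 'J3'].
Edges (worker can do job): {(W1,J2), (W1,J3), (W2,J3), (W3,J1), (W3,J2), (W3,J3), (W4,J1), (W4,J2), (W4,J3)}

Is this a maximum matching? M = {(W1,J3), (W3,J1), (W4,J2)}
Yes, size 3 is maximum

Proposed matching has size 3.
Maximum matching size for this graph: 3.

This is a maximum matching.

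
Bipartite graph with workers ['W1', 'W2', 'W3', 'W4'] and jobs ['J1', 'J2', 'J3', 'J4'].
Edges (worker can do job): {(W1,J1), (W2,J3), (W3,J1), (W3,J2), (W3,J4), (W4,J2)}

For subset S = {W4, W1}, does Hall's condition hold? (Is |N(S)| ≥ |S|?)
Yes: |N(S)| = 2, |S| = 2

Subset S = {W4, W1}
Neighbors N(S) = {J1, J2}

|N(S)| = 2, |S| = 2
Hall's condition: |N(S)| ≥ |S| is satisfied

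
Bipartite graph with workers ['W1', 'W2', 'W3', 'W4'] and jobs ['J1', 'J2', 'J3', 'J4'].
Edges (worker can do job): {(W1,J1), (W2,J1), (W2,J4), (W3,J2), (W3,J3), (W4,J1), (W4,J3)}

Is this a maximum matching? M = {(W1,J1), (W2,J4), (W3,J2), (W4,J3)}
Yes, size 4 is maximum

Proposed matching has size 4.
Maximum matching size for this graph: 4.

This is a maximum matching.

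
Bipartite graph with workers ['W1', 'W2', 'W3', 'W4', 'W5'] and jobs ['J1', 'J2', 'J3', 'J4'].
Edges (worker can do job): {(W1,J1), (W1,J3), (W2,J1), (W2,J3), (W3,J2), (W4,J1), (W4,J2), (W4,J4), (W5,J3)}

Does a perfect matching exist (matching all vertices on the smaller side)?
Yes, perfect matching exists (size 4)

Perfect matching: {(W1,J1), (W3,J2), (W4,J4), (W5,J3)}
All 4 vertices on the smaller side are matched.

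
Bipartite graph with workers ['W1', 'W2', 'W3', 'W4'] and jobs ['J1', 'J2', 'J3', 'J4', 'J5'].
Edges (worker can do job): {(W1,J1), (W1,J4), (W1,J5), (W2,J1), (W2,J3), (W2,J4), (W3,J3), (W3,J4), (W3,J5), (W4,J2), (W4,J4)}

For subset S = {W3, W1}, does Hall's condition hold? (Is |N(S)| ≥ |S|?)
Yes: |N(S)| = 4, |S| = 2

Subset S = {W3, W1}
Neighbors N(S) = {J1, J3, J4, J5}

|N(S)| = 4, |S| = 2
Hall's condition: |N(S)| ≥ |S| is satisfied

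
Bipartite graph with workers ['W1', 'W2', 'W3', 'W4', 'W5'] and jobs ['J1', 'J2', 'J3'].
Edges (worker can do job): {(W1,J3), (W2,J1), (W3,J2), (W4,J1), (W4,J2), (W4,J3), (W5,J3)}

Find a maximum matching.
Matching: {(W3,J2), (W4,J1), (W5,J3)}

Maximum matching (size 3):
  W3 → J2
  W4 → J1
  W5 → J3

Each worker is assigned to at most one job, and each job to at most one worker.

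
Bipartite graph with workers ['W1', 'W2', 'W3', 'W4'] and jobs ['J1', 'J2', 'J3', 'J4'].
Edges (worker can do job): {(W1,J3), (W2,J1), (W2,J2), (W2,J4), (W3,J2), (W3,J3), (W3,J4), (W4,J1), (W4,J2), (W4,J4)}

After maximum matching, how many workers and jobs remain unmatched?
Unmatched: 0 workers, 0 jobs

Maximum matching size: 4
Workers: 4 total, 4 matched, 0 unmatched
Jobs: 4 total, 4 matched, 0 unmatched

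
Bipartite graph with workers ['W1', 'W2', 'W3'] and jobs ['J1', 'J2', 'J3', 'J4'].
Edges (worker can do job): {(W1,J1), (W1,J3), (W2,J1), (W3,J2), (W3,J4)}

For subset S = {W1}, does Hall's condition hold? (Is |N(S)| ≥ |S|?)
Yes: |N(S)| = 2, |S| = 1

Subset S = {W1}
Neighbors N(S) = {J1, J3}

|N(S)| = 2, |S| = 1
Hall's condition: |N(S)| ≥ |S| is satisfied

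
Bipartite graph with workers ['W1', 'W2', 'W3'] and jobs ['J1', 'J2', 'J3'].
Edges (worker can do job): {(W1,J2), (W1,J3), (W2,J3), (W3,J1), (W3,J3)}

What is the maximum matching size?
Maximum matching size = 3

Maximum matching: {(W1,J2), (W2,J3), (W3,J1)}
Size: 3

This assigns 3 workers to 3 distinct jobs.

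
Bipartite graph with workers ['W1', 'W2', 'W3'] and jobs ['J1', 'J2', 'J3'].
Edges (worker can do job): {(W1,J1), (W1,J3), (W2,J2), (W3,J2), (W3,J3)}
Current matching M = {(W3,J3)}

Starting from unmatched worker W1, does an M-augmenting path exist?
Yes: W1 → J3 → W3 → J2

An M-augmenting path alternates non-matching / matching edges, starting and ending at unmatched vertices.
Path: W1 → J3 → W3 → J2
(J2 is unmatched in M, so the path is augmenting.)
Flipping edges along this path would increase |M| from 1 to 2.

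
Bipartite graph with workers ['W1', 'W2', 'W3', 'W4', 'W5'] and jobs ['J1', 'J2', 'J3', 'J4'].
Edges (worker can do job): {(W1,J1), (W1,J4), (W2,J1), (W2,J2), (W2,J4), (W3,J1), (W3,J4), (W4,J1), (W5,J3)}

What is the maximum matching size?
Maximum matching size = 4

Maximum matching: {(W1,J4), (W2,J2), (W3,J1), (W5,J3)}
Size: 4

This assigns 4 workers to 4 distinct jobs.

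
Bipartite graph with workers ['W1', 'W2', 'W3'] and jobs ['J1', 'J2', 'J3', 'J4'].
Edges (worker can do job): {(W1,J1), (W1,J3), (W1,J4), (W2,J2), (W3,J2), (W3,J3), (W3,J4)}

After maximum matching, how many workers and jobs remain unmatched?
Unmatched: 0 workers, 1 jobs

Maximum matching size: 3
Workers: 3 total, 3 matched, 0 unmatched
Jobs: 4 total, 3 matched, 1 unmatched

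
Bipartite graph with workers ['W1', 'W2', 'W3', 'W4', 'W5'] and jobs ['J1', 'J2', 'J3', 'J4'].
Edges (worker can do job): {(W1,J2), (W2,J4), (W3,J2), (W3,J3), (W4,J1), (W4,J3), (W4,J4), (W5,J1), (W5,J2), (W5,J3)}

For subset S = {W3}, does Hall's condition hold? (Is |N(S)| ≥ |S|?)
Yes: |N(S)| = 2, |S| = 1

Subset S = {W3}
Neighbors N(S) = {J2, J3}

|N(S)| = 2, |S| = 1
Hall's condition: |N(S)| ≥ |S| is satisfied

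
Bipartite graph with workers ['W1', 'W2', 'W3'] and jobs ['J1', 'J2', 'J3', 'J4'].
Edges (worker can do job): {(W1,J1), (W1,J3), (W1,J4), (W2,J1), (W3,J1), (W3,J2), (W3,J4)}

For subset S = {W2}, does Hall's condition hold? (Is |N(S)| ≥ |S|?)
Yes: |N(S)| = 1, |S| = 1

Subset S = {W2}
Neighbors N(S) = {J1}

|N(S)| = 1, |S| = 1
Hall's condition: |N(S)| ≥ |S| is satisfied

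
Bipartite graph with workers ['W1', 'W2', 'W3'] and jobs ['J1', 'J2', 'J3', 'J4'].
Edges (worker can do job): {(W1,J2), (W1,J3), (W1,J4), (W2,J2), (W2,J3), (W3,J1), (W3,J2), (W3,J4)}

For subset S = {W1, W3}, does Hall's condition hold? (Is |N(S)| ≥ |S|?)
Yes: |N(S)| = 4, |S| = 2

Subset S = {W1, W3}
Neighbors N(S) = {J1, J2, J3, J4}

|N(S)| = 4, |S| = 2
Hall's condition: |N(S)| ≥ |S| is satisfied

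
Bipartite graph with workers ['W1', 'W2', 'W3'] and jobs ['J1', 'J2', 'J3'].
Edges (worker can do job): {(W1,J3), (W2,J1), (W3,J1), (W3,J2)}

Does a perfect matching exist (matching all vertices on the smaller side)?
Yes, perfect matching exists (size 3)

Perfect matching: {(W1,J3), (W2,J1), (W3,J2)}
All 3 vertices on the smaller side are matched.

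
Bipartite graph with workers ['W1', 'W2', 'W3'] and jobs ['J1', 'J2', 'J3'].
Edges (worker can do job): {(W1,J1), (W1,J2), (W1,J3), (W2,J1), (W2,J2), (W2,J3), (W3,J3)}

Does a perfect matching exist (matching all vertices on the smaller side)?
Yes, perfect matching exists (size 3)

Perfect matching: {(W1,J1), (W2,J2), (W3,J3)}
All 3 vertices on the smaller side are matched.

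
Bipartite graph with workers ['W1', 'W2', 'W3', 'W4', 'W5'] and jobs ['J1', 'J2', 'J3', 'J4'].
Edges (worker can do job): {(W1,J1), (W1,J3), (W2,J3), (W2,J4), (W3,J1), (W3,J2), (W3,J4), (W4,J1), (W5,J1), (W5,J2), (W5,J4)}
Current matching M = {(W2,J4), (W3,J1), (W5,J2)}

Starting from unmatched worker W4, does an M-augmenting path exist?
Yes: W4 → J1 → W3 → J4 → W2 → J3

An M-augmenting path alternates non-matching / matching edges, starting and ending at unmatched vertices.
Path: W4 → J1 → W3 → J4 → W2 → J3
(J3 is unmatched in M, so the path is augmenting.)
Flipping edges along this path would increase |M| from 3 to 4.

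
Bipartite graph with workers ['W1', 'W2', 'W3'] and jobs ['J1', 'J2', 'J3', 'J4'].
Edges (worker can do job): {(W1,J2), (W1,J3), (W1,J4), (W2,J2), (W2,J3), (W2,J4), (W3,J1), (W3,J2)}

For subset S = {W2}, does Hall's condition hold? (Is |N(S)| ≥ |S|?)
Yes: |N(S)| = 3, |S| = 1

Subset S = {W2}
Neighbors N(S) = {J2, J3, J4}

|N(S)| = 3, |S| = 1
Hall's condition: |N(S)| ≥ |S| is satisfied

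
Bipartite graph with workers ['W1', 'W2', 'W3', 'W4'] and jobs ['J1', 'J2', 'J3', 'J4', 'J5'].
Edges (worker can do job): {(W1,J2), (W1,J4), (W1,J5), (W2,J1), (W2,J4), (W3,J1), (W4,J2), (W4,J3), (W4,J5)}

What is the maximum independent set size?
Maximum independent set = 5

By König's theorem:
- Min vertex cover = Max matching = 4
- Max independent set = Total vertices - Min vertex cover
- Max independent set = 9 - 4 = 5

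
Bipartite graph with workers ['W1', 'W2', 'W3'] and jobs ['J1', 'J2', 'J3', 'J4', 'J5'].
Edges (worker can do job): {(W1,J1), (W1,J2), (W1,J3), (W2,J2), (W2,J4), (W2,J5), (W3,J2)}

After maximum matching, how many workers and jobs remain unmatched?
Unmatched: 0 workers, 2 jobs

Maximum matching size: 3
Workers: 3 total, 3 matched, 0 unmatched
Jobs: 5 total, 3 matched, 2 unmatched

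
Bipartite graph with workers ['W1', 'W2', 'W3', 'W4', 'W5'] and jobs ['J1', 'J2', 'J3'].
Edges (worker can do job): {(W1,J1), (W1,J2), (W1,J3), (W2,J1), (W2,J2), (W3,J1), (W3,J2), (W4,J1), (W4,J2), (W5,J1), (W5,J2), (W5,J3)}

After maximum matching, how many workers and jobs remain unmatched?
Unmatched: 2 workers, 0 jobs

Maximum matching size: 3
Workers: 5 total, 3 matched, 2 unmatched
Jobs: 3 total, 3 matched, 0 unmatched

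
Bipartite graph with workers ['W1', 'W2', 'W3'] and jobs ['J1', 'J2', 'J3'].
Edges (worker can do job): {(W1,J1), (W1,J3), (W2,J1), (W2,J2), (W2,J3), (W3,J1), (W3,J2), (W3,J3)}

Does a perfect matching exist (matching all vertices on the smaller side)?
Yes, perfect matching exists (size 3)

Perfect matching: {(W1,J3), (W2,J2), (W3,J1)}
All 3 vertices on the smaller side are matched.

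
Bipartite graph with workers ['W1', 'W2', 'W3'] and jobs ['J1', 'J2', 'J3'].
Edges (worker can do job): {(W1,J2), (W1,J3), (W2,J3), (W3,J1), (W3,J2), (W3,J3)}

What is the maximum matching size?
Maximum matching size = 3

Maximum matching: {(W1,J2), (W2,J3), (W3,J1)}
Size: 3

This assigns 3 workers to 3 distinct jobs.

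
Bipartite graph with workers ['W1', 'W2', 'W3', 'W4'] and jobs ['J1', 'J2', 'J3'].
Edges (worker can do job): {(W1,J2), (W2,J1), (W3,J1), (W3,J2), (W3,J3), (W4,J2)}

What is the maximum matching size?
Maximum matching size = 3

Maximum matching: {(W2,J1), (W3,J3), (W4,J2)}
Size: 3

This assigns 3 workers to 3 distinct jobs.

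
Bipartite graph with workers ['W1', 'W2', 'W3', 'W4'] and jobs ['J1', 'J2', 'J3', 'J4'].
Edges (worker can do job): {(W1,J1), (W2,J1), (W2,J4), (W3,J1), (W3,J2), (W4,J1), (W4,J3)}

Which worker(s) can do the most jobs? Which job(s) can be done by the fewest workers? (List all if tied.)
Most versatile: W2, W3, W4 (2 jobs); Least covered: J2, J3, J4 (1 workers)

Worker degrees (jobs they can do): W1:1, W2:2, W3:2, W4:2
Job degrees (workers who can do it): J1:4, J2:1, J3:1, J4:1

Maximum worker degree is 2, achieved by: W2, W3, W4
Minimum job degree is 1, achieved by: J2, J3, J4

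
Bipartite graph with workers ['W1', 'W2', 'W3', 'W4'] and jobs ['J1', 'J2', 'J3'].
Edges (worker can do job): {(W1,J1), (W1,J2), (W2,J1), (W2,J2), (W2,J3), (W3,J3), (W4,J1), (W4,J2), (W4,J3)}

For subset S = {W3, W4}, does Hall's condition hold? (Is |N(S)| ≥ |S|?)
Yes: |N(S)| = 3, |S| = 2

Subset S = {W3, W4}
Neighbors N(S) = {J1, J2, J3}

|N(S)| = 3, |S| = 2
Hall's condition: |N(S)| ≥ |S| is satisfied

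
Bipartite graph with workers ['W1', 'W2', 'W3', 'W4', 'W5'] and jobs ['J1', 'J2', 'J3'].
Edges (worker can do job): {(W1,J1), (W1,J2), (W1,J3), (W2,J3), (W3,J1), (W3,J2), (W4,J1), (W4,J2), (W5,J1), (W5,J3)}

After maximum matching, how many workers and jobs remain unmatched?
Unmatched: 2 workers, 0 jobs

Maximum matching size: 3
Workers: 5 total, 3 matched, 2 unmatched
Jobs: 3 total, 3 matched, 0 unmatched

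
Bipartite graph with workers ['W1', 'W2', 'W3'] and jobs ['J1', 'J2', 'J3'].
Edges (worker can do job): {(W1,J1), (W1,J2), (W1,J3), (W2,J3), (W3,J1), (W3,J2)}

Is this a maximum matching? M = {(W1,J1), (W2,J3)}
No, size 2 is not maximum

Proposed matching has size 2.
Maximum matching size for this graph: 3.

This is NOT maximum - can be improved to size 3.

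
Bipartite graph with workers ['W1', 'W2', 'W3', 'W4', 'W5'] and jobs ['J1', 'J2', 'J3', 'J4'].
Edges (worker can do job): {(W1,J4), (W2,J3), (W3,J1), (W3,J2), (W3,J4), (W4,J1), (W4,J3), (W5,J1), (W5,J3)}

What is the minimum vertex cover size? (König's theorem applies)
Minimum vertex cover size = 4

By König's theorem: in bipartite graphs,
min vertex cover = max matching = 4

Maximum matching has size 4, so minimum vertex cover also has size 4.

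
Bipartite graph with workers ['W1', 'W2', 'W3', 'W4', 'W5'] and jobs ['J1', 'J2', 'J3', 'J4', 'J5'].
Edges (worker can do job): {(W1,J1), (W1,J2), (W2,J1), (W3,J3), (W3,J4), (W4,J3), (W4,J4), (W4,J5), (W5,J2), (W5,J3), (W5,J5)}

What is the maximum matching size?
Maximum matching size = 5

Maximum matching: {(W1,J2), (W2,J1), (W3,J4), (W4,J5), (W5,J3)}
Size: 5

This assigns 5 workers to 5 distinct jobs.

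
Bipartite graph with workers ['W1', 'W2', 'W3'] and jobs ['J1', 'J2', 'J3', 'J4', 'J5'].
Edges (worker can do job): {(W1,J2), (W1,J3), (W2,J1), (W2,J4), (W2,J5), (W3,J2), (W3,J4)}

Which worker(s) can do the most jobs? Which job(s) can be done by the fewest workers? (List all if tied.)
Most versatile: W2 (3 jobs); Least covered: J1, J3, J5 (1 workers)

Worker degrees (jobs they can do): W1:2, W2:3, W3:2
Job degrees (workers who can do it): J1:1, J2:2, J3:1, J4:2, J5:1

Maximum worker degree is 3, achieved by: W2
Minimum job degree is 1, achieved by: J1, J3, J5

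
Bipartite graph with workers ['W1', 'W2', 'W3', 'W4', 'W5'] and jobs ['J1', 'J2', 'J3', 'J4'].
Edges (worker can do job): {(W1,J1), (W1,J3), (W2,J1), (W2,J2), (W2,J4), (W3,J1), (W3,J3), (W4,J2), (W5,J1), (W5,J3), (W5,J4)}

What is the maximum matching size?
Maximum matching size = 4

Maximum matching: {(W2,J4), (W3,J1), (W4,J2), (W5,J3)}
Size: 4

This assigns 4 workers to 4 distinct jobs.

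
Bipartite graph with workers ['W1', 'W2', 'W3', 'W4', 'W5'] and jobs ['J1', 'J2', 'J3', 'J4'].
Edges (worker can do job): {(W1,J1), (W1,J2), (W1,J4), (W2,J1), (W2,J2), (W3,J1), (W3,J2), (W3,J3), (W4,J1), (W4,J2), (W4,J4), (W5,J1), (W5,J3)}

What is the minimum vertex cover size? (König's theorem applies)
Minimum vertex cover size = 4

By König's theorem: in bipartite graphs,
min vertex cover = max matching = 4

Maximum matching has size 4, so minimum vertex cover also has size 4.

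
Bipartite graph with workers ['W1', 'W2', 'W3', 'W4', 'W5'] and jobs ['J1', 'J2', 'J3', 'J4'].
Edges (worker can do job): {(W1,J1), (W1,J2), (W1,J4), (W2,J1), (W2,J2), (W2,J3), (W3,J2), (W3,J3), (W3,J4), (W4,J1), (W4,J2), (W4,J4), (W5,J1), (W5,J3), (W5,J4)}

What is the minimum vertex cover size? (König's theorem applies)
Minimum vertex cover size = 4

By König's theorem: in bipartite graphs,
min vertex cover = max matching = 4

Maximum matching has size 4, so minimum vertex cover also has size 4.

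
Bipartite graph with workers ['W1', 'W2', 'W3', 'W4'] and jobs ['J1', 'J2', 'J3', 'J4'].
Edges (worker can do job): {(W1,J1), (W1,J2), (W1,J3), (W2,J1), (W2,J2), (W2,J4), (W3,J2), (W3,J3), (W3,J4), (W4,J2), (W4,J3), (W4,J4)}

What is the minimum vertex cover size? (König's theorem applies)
Minimum vertex cover size = 4

By König's theorem: in bipartite graphs,
min vertex cover = max matching = 4

Maximum matching has size 4, so minimum vertex cover also has size 4.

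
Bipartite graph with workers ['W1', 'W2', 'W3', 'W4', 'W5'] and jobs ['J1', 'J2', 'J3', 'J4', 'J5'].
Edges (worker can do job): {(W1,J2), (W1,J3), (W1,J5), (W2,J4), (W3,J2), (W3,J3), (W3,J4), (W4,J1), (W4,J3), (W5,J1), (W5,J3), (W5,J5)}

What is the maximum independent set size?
Maximum independent set = 5

By König's theorem:
- Min vertex cover = Max matching = 5
- Max independent set = Total vertices - Min vertex cover
- Max independent set = 10 - 5 = 5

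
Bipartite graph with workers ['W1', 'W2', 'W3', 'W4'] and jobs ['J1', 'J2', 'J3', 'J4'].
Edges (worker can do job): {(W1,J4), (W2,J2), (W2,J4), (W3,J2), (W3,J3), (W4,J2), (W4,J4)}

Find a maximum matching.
Matching: {(W1,J4), (W3,J3), (W4,J2)}

Maximum matching (size 3):
  W1 → J4
  W3 → J3
  W4 → J2

Each worker is assigned to at most one job, and each job to at most one worker.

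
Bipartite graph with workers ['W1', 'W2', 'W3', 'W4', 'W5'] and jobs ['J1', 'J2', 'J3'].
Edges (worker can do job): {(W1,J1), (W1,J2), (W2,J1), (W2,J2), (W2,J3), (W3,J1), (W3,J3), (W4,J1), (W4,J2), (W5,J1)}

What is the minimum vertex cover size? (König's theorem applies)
Minimum vertex cover size = 3

By König's theorem: in bipartite graphs,
min vertex cover = max matching = 3

Maximum matching has size 3, so minimum vertex cover also has size 3.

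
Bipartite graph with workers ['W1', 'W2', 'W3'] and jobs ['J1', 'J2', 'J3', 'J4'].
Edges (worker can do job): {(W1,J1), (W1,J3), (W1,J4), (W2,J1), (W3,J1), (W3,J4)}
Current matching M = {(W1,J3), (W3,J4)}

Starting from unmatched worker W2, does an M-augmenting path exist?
Yes: W2 → J1

An M-augmenting path alternates non-matching / matching edges, starting and ending at unmatched vertices.
Path: W2 → J1
(J1 is unmatched in M, so the path is augmenting.)
Flipping edges along this path would increase |M| from 2 to 3.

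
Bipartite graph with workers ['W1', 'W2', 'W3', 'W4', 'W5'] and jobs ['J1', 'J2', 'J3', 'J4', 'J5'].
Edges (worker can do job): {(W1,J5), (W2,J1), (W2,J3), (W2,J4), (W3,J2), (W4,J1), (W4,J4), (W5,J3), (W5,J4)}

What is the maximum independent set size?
Maximum independent set = 5

By König's theorem:
- Min vertex cover = Max matching = 5
- Max independent set = Total vertices - Min vertex cover
- Max independent set = 10 - 5 = 5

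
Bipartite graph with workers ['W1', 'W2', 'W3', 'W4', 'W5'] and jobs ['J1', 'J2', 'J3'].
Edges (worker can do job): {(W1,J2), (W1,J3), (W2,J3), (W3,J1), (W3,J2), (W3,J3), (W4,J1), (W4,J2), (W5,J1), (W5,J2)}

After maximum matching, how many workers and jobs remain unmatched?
Unmatched: 2 workers, 0 jobs

Maximum matching size: 3
Workers: 5 total, 3 matched, 2 unmatched
Jobs: 3 total, 3 matched, 0 unmatched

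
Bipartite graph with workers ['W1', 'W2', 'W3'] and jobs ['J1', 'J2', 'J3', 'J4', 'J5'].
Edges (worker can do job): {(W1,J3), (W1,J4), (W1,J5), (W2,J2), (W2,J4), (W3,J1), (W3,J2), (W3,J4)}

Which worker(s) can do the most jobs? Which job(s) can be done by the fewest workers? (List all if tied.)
Most versatile: W1, W3 (3 jobs); Least covered: J1, J3, J5 (1 workers)

Worker degrees (jobs they can do): W1:3, W2:2, W3:3
Job degrees (workers who can do it): J1:1, J2:2, J3:1, J4:3, J5:1

Maximum worker degree is 3, achieved by: W1, W3
Minimum job degree is 1, achieved by: J1, J3, J5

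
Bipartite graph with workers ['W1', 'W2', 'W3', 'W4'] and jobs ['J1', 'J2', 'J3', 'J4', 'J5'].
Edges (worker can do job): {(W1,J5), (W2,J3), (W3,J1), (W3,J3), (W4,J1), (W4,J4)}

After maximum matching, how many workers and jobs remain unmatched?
Unmatched: 0 workers, 1 jobs

Maximum matching size: 4
Workers: 4 total, 4 matched, 0 unmatched
Jobs: 5 total, 4 matched, 1 unmatched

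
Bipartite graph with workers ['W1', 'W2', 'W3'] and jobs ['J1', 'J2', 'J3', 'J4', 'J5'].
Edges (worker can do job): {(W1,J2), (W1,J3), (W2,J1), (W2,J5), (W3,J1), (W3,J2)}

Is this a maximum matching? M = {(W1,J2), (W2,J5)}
No, size 2 is not maximum

Proposed matching has size 2.
Maximum matching size for this graph: 3.

This is NOT maximum - can be improved to size 3.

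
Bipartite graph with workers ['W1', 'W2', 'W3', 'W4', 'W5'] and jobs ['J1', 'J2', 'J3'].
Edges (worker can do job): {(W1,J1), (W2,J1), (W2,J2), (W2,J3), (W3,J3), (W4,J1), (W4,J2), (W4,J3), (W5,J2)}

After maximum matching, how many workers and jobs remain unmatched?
Unmatched: 2 workers, 0 jobs

Maximum matching size: 3
Workers: 5 total, 3 matched, 2 unmatched
Jobs: 3 total, 3 matched, 0 unmatched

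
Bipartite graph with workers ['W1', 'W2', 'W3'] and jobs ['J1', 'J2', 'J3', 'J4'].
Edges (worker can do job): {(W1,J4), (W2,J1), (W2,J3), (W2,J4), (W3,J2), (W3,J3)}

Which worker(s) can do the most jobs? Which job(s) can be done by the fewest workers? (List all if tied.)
Most versatile: W2 (3 jobs); Least covered: J1, J2 (1 workers)

Worker degrees (jobs they can do): W1:1, W2:3, W3:2
Job degrees (workers who can do it): J1:1, J2:1, J3:2, J4:2

Maximum worker degree is 3, achieved by: W2
Minimum job degree is 1, achieved by: J1, J2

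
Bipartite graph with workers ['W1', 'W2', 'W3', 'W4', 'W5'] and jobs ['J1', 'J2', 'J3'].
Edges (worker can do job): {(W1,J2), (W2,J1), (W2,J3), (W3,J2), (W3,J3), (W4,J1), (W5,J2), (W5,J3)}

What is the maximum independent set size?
Maximum independent set = 5

By König's theorem:
- Min vertex cover = Max matching = 3
- Max independent set = Total vertices - Min vertex cover
- Max independent set = 8 - 3 = 5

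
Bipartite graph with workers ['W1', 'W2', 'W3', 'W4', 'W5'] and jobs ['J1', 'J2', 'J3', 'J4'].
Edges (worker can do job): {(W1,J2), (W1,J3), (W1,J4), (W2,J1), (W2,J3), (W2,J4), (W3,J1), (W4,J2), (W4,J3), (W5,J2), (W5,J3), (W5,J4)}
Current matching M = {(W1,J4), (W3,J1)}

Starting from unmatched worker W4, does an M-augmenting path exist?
Yes: W4 → J2

An M-augmenting path alternates non-matching / matching edges, starting and ending at unmatched vertices.
Path: W4 → J2
(J2 is unmatched in M, so the path is augmenting.)
Flipping edges along this path would increase |M| from 2 to 3.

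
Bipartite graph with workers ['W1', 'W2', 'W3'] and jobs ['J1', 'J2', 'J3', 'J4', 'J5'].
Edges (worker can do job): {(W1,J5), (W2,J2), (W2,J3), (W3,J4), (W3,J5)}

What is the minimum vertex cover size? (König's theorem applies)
Minimum vertex cover size = 3

By König's theorem: in bipartite graphs,
min vertex cover = max matching = 3

Maximum matching has size 3, so minimum vertex cover also has size 3.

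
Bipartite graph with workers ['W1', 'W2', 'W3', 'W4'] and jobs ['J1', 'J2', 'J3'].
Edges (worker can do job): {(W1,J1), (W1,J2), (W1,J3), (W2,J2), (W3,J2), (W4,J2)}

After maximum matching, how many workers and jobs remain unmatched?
Unmatched: 2 workers, 1 jobs

Maximum matching size: 2
Workers: 4 total, 2 matched, 2 unmatched
Jobs: 3 total, 2 matched, 1 unmatched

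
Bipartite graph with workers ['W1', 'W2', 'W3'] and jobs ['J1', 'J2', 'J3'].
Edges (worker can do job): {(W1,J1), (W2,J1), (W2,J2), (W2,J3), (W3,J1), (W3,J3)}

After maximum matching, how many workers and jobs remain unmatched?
Unmatched: 0 workers, 0 jobs

Maximum matching size: 3
Workers: 3 total, 3 matched, 0 unmatched
Jobs: 3 total, 3 matched, 0 unmatched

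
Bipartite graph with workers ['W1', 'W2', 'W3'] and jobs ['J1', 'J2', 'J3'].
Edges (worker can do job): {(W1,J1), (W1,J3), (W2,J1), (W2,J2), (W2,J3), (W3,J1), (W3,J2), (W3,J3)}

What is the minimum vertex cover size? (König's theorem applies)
Minimum vertex cover size = 3

By König's theorem: in bipartite graphs,
min vertex cover = max matching = 3

Maximum matching has size 3, so minimum vertex cover also has size 3.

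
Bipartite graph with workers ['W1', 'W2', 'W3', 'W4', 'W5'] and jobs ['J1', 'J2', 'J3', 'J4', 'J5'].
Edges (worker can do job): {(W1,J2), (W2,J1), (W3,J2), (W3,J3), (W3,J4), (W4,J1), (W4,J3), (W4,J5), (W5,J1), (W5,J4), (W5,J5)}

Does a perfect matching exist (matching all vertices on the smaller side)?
Yes, perfect matching exists (size 5)

Perfect matching: {(W1,J2), (W2,J1), (W3,J3), (W4,J5), (W5,J4)}
All 5 vertices on the smaller side are matched.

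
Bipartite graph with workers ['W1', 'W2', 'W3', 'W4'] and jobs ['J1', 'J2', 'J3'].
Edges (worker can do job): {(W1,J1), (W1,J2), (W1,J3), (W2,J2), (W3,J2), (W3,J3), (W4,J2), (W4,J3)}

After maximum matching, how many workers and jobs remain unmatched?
Unmatched: 1 workers, 0 jobs

Maximum matching size: 3
Workers: 4 total, 3 matched, 1 unmatched
Jobs: 3 total, 3 matched, 0 unmatched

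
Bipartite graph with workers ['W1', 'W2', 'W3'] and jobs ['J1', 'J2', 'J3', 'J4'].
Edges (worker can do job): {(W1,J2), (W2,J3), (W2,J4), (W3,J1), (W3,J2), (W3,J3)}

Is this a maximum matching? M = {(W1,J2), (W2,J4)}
No, size 2 is not maximum

Proposed matching has size 2.
Maximum matching size for this graph: 3.

This is NOT maximum - can be improved to size 3.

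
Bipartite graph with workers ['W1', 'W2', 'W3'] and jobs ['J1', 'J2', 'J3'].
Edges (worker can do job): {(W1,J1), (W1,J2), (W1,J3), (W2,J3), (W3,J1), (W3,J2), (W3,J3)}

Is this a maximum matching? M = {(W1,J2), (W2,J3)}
No, size 2 is not maximum

Proposed matching has size 2.
Maximum matching size for this graph: 3.

This is NOT maximum - can be improved to size 3.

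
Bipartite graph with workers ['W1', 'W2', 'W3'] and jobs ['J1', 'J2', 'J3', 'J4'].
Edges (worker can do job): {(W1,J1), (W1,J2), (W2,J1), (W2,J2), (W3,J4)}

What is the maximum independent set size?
Maximum independent set = 4

By König's theorem:
- Min vertex cover = Max matching = 3
- Max independent set = Total vertices - Min vertex cover
- Max independent set = 7 - 3 = 4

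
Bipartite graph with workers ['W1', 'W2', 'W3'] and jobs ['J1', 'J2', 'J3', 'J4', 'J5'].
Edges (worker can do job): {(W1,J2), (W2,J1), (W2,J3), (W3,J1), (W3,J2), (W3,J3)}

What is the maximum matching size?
Maximum matching size = 3

Maximum matching: {(W1,J2), (W2,J1), (W3,J3)}
Size: 3

This assigns 3 workers to 3 distinct jobs.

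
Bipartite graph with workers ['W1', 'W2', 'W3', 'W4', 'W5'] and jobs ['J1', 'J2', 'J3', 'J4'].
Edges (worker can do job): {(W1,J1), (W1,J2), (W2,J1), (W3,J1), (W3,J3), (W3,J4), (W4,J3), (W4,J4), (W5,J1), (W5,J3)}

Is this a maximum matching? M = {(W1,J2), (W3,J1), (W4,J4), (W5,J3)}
Yes, size 4 is maximum

Proposed matching has size 4.
Maximum matching size for this graph: 4.

This is a maximum matching.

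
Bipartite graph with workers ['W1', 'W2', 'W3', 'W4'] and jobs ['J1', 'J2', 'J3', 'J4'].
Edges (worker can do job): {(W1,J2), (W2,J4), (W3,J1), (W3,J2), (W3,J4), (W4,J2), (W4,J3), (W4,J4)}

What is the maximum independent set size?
Maximum independent set = 4

By König's theorem:
- Min vertex cover = Max matching = 4
- Max independent set = Total vertices - Min vertex cover
- Max independent set = 8 - 4 = 4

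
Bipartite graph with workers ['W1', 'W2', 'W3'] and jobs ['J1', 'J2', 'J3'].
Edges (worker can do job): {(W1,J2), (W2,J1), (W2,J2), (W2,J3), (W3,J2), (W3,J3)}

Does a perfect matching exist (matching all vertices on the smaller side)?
Yes, perfect matching exists (size 3)

Perfect matching: {(W1,J2), (W2,J1), (W3,J3)}
All 3 vertices on the smaller side are matched.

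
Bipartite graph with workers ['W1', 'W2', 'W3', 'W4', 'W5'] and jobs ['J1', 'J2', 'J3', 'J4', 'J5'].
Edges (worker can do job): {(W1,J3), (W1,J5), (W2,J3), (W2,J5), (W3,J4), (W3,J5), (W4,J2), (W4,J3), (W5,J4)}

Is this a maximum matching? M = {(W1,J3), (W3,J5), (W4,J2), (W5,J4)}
Yes, size 4 is maximum

Proposed matching has size 4.
Maximum matching size for this graph: 4.

This is a maximum matching.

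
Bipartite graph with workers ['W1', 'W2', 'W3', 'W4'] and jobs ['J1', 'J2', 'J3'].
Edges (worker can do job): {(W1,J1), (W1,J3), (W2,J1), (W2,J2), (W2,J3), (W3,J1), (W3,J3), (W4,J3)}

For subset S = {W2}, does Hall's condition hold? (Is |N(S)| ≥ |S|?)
Yes: |N(S)| = 3, |S| = 1

Subset S = {W2}
Neighbors N(S) = {J1, J2, J3}

|N(S)| = 3, |S| = 1
Hall's condition: |N(S)| ≥ |S| is satisfied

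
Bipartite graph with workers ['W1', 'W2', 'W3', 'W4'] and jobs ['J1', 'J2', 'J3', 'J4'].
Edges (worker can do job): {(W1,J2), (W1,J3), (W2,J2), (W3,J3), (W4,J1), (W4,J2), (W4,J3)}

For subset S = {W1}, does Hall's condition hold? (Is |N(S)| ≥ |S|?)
Yes: |N(S)| = 2, |S| = 1

Subset S = {W1}
Neighbors N(S) = {J2, J3}

|N(S)| = 2, |S| = 1
Hall's condition: |N(S)| ≥ |S| is satisfied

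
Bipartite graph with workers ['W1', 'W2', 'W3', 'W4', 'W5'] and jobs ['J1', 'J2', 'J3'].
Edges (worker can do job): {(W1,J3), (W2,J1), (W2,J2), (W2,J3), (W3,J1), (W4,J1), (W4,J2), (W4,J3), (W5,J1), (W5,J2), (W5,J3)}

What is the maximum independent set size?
Maximum independent set = 5

By König's theorem:
- Min vertex cover = Max matching = 3
- Max independent set = Total vertices - Min vertex cover
- Max independent set = 8 - 3 = 5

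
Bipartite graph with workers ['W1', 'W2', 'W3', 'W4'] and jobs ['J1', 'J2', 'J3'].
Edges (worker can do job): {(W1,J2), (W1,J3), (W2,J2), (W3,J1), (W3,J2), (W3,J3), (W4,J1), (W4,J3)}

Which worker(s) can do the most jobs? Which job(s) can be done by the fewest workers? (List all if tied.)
Most versatile: W3 (3 jobs); Least covered: J1 (2 workers)

Worker degrees (jobs they can do): W1:2, W2:1, W3:3, W4:2
Job degrees (workers who can do it): J1:2, J2:3, J3:3

Maximum worker degree is 3, achieved by: W3
Minimum job degree is 2, achieved by: J1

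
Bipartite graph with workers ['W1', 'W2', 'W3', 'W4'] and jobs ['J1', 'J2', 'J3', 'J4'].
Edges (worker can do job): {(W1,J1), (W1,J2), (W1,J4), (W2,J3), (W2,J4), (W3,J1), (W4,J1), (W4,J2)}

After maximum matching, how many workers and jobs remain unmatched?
Unmatched: 0 workers, 0 jobs

Maximum matching size: 4
Workers: 4 total, 4 matched, 0 unmatched
Jobs: 4 total, 4 matched, 0 unmatched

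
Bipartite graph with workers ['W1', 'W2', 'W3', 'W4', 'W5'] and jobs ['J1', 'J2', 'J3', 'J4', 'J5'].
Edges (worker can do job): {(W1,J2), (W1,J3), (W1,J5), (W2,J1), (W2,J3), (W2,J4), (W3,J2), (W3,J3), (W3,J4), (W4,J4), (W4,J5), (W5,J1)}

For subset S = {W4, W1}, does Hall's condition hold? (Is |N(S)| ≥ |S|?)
Yes: |N(S)| = 4, |S| = 2

Subset S = {W4, W1}
Neighbors N(S) = {J2, J3, J4, J5}

|N(S)| = 4, |S| = 2
Hall's condition: |N(S)| ≥ |S| is satisfied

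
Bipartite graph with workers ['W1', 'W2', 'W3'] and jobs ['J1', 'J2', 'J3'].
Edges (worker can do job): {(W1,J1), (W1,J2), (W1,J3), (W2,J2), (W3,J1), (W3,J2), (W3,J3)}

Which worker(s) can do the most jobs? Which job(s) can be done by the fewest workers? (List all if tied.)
Most versatile: W1, W3 (3 jobs); Least covered: J1, J3 (2 workers)

Worker degrees (jobs they can do): W1:3, W2:1, W3:3
Job degrees (workers who can do it): J1:2, J2:3, J3:2

Maximum worker degree is 3, achieved by: W1, W3
Minimum job degree is 2, achieved by: J1, J3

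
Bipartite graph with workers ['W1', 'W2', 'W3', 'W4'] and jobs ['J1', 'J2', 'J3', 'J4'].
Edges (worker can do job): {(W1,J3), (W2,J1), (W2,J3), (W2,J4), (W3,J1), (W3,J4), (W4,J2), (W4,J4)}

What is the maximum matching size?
Maximum matching size = 4

Maximum matching: {(W1,J3), (W2,J4), (W3,J1), (W4,J2)}
Size: 4

This assigns 4 workers to 4 distinct jobs.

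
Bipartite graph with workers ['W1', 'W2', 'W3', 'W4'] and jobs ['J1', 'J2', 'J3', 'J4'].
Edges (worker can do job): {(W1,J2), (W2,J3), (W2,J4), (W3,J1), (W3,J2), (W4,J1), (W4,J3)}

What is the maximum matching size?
Maximum matching size = 4

Maximum matching: {(W1,J2), (W2,J4), (W3,J1), (W4,J3)}
Size: 4

This assigns 4 workers to 4 distinct jobs.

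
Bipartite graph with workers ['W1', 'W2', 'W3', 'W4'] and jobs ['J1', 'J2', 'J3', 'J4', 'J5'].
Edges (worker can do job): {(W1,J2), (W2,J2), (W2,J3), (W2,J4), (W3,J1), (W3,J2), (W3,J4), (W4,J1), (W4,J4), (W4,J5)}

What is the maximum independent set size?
Maximum independent set = 5

By König's theorem:
- Min vertex cover = Max matching = 4
- Max independent set = Total vertices - Min vertex cover
- Max independent set = 9 - 4 = 5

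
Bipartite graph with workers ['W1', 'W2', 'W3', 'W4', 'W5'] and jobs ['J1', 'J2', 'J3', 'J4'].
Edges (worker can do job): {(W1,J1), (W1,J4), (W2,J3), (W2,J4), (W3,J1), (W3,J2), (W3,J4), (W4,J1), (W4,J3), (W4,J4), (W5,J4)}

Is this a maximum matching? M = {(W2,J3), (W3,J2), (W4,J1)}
No, size 3 is not maximum

Proposed matching has size 3.
Maximum matching size for this graph: 4.

This is NOT maximum - can be improved to size 4.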